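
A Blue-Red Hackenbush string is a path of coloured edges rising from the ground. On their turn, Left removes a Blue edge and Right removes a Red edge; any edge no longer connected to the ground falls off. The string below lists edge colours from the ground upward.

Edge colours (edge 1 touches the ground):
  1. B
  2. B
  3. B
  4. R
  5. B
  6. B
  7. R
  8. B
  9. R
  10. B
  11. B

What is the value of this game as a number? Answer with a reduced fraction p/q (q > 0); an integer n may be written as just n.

step 1: add B to get B; options L={ 0 } R={ ∅ } ⇒ 1
step 2: add B to get BB; options L={ 0,1 } R={ ∅ } ⇒ 2
step 3: add B to get BBB; options L={ 0,1,2 } R={ ∅ } ⇒ 3
step 4: add R to get BBBR; options L={ 0,1,2 } R={ 3 } ⇒ 5/2
step 5: add B to get BBBRB; options L={ 0,1,2,5/2 } R={ 3 } ⇒ 11/4
step 6: add B to get BBBRBB; options L={ 0,1,2,5/2,11/4 } R={ 3 } ⇒ 23/8
step 7: add R to get BBBRBBR; options L={ 0,1,2,5/2,11/4 } R={ 23/8,3 } ⇒ 45/16
step 8: add B to get BBBRBBRB; options L={ 0,1,2,5/2,11/4,45/16 } R={ 23/8,3 } ⇒ 91/32
step 9: add R to get BBBRBBRBR; options L={ 0,1,2,5/2,11/4,45/16 } R={ 91/32,23/8,3 } ⇒ 181/64
step 10: add B to get BBBRBBRBRB; options L={ 0,1,2,5/2,11/4,45/16,181/64 } R={ 91/32,23/8,3 } ⇒ 363/128
step 11: add B to get BBBRBBRBRBB; options L={ 0,1,2,5/2,11/4,45/16,181/64,363/128 } R={ 91/32,23/8,3 } ⇒ 727/256

727/256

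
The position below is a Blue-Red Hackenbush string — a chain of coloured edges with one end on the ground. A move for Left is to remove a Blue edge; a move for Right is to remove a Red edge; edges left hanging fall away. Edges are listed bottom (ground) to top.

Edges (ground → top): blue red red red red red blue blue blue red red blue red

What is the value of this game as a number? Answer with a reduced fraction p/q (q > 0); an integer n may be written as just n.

Recurse on prefixes of the 13-edge string blue red red red red red blue blue blue red red blue red:
val_1 [b]  L=[0]  R=[]  => 1
val_2 [br]  L=[0]  R=[1]  => 1/2
val_3 [brr]  L=[0]  R=[1/2,1]  => 1/4
val_4 [brrr]  L=[0]  R=[1/4,1/2,1]  => 1/8
val_5 [brrrr]  L=[0]  R=[1/8,1/4,1/2,1]  => 1/16
val_6 [brrrrr]  L=[0]  R=[1/16,1/8,1/4,1/2,1]  => 1/32
val_7 [brrrrrb]  L=[0,1/32]  R=[1/16,1/8,1/4,1/2,1]  => 3/64
val_8 [brrrrrbb]  L=[0,1/32,3/64]  R=[1/16,1/8,1/4,1/2,1]  => 7/128
val_9 [brrrrrbbb]  L=[0,1/32,3/64,7/128]  R=[1/16,1/8,1/4,1/2,1]  => 15/256
val_10 [brrrrrbbbr]  L=[0,1/32,3/64,7/128]  R=[15/256,1/16,1/8,1/4,1/2,1]  => 29/512
val_11 [brrrrrbbbrr]  L=[0,1/32,3/64,7/128]  R=[29/512,15/256,1/16,1/8,1/4,1/2,1]  => 57/1024
val_12 [brrrrrbbbrrb]  L=[0,1/32,3/64,7/128,57/1024]  R=[29/512,15/256,1/16,1/8,1/4,1/2,1]  => 115/2048
val_13 [brrrrrbbbrrbr]  L=[0,1/32,3/64,7/128,57/1024]  R=[115/2048,29/512,15/256,1/16,1/8,1/4,1/2,1]  => 229/4096

229/4096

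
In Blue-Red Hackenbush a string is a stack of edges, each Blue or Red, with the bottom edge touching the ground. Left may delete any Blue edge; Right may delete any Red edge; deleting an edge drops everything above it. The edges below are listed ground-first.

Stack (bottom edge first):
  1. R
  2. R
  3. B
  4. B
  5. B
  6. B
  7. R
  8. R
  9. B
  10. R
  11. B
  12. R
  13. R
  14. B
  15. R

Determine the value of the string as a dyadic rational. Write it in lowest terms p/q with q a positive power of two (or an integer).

Prefix values for R R B B B B R R B R B R R B R via {L|R} + simplicity:
R: Left {  }, Right { 0 } ⇒ simplest -1
RR: Left {  }, Right { -1; 0 } ⇒ simplest -2
RRB: Left { -2 }, Right { -1; 0 } ⇒ simplest -3/2
RRBB: Left { -2; -3/2 }, Right { -1; 0 } ⇒ simplest -5/4
RRBBB: Left { -2; -3/2; -5/4 }, Right { -1; 0 } ⇒ simplest -9/8
RRBBBB: Left { -2; -3/2; -5/4; -9/8 }, Right { -1; 0 } ⇒ simplest -17/16
RRBBBBR: Left { -2; -3/2; -5/4; -9/8 }, Right { -17/16; -1; 0 } ⇒ simplest -35/32
RRBBBBRR: Left { -2; -3/2; -5/4; -9/8 }, Right { -35/32; -17/16; -1; 0 } ⇒ simplest -71/64
RRBBBBRRB: Left { -2; -3/2; -5/4; -9/8; -71/64 }, Right { -35/32; -17/16; -1; 0 } ⇒ simplest -141/128
RRBBBBRRBR: Left { -2; -3/2; -5/4; -9/8; -71/64 }, Right { -141/128; -35/32; -17/16; -1; 0 } ⇒ simplest -283/256
RRBBBBRRBRB: Left { -2; -3/2; -5/4; -9/8; -71/64; -283/256 }, Right { -141/128; -35/32; -17/16; -1; 0 } ⇒ simplest -565/512
RRBBBBRRBRBR: Left { -2; -3/2; -5/4; -9/8; -71/64; -283/256 }, Right { -565/512; -141/128; -35/32; -17/16; -1; 0 } ⇒ simplest -1131/1024
RRBBBBRRBRBRR: Left { -2; -3/2; -5/4; -9/8; -71/64; -283/256 }, Right { -1131/1024; -565/512; -141/128; -35/32; -17/16; -1; 0 } ⇒ simplest -2263/2048
RRBBBBRRBRBRRB: Left { -2; -3/2; -5/4; -9/8; -71/64; -283/256; -2263/2048 }, Right { -1131/1024; -565/512; -141/128; -35/32; -17/16; -1; 0 } ⇒ simplest -4525/4096
RRBBBBRRBRBRRBR: Left { -2; -3/2; -5/4; -9/8; -71/64; -283/256; -2263/2048 }, Right { -4525/4096; -1131/1024; -565/512; -141/128; -35/32; -17/16; -1; 0 } ⇒ simplest -9051/8192

-9051/8192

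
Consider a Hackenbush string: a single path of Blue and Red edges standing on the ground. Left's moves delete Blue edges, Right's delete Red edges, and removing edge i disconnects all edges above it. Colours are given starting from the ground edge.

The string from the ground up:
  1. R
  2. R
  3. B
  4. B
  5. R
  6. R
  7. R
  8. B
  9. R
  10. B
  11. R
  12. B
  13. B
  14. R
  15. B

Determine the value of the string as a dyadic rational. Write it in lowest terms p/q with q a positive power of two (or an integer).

Recurse on prefixes of the 15-edge string R R B B R R R B R B R B B R B:
edge 1 of 15 (R): { · | 0 } ⇒ -1
edge 2 of 15 (R): { · | -1 0 } ⇒ -2
edge 3 of 15 (B): { -2 | -1 0 } ⇒ -3/2
edge 4 of 15 (B): { -2 -3/2 | -1 0 } ⇒ -5/4
edge 5 of 15 (R): { -2 -3/2 | -5/4 -1 0 } ⇒ -11/8
edge 6 of 15 (R): { -2 -3/2 | -11/8 -5/4 -1 0 } ⇒ -23/16
edge 7 of 15 (R): { -2 -3/2 | -23/16 -11/8 -5/4 -1 0 } ⇒ -47/32
edge 8 of 15 (B): { -2 -3/2 -47/32 | -23/16 -11/8 -5/4 -1 0 } ⇒ -93/64
edge 9 of 15 (R): { -2 -3/2 -47/32 | -93/64 -23/16 -11/8 -5/4 -1 0 } ⇒ -187/128
edge 10 of 15 (B): { -2 -3/2 -47/32 -187/128 | -93/64 -23/16 -11/8 -5/4 -1 0 } ⇒ -373/256
edge 11 of 15 (R): { -2 -3/2 -47/32 -187/128 | -373/256 -93/64 -23/16 -11/8 -5/4 -1 0 } ⇒ -747/512
edge 12 of 15 (B): { -2 -3/2 -47/32 -187/128 -747/512 | -373/256 -93/64 -23/16 -11/8 -5/4 -1 0 } ⇒ -1493/1024
edge 13 of 15 (B): { -2 -3/2 -47/32 -187/128 -747/512 -1493/1024 | -373/256 -93/64 -23/16 -11/8 -5/4 -1 0 } ⇒ -2985/2048
edge 14 of 15 (R): { -2 -3/2 -47/32 -187/128 -747/512 -1493/1024 | -2985/2048 -373/256 -93/64 -23/16 -11/8 -5/4 -1 0 } ⇒ -5971/4096
edge 15 of 15 (B): { -2 -3/2 -47/32 -187/128 -747/512 -1493/1024 -5971/4096 | -2985/2048 -373/256 -93/64 -23/16 -11/8 -5/4 -1 0 } ⇒ -11941/8192

-11941/8192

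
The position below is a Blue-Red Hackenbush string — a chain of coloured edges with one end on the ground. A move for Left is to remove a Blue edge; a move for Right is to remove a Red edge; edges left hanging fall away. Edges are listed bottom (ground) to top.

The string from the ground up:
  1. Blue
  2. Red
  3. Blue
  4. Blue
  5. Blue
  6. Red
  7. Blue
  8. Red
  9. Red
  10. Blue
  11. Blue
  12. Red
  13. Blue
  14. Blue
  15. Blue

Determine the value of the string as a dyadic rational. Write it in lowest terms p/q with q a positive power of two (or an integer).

14959/16384

B: Left { 0 }, Right { ∅ } → simplest 1
BR: Left { 0 }, Right { 1 } → simplest 1/2
BRB: Left { 0, 1/2 }, Right { 1 } → simplest 3/4
BRBB: Left { 0, 1/2, 3/4 }, Right { 1 } → simplest 7/8
BRBBB: Left { 0, 1/2, 3/4, 7/8 }, Right { 1 } → simplest 15/16
BRBBBR: Left { 0, 1/2, 3/4, 7/8 }, Right { 15/16, 1 } → simplest 29/32
BRBBBRB: Left { 0, 1/2, 3/4, 7/8, 29/32 }, Right { 15/16, 1 } → simplest 59/64
BRBBBRBR: Left { 0, 1/2, 3/4, 7/8, 29/32 }, Right { 59/64, 15/16, 1 } → simplest 117/128
BRBBBRBRR: Left { 0, 1/2, 3/4, 7/8, 29/32 }, Right { 117/128, 59/64, 15/16, 1 } → simplest 233/256
BRBBBRBRRB: Left { 0, 1/2, 3/4, 7/8, 29/32, 233/256 }, Right { 117/128, 59/64, 15/16, 1 } → simplest 467/512
BRBBBRBRRBB: Left { 0, 1/2, 3/4, 7/8, 29/32, 233/256, 467/512 }, Right { 117/128, 59/64, 15/16, 1 } → simplest 935/1024
BRBBBRBRRBBR: Left { 0, 1/2, 3/4, 7/8, 29/32, 233/256, 467/512 }, Right { 935/1024, 117/128, 59/64, 15/16, 1 } → simplest 1869/2048
BRBBBRBRRBBRB: Left { 0, 1/2, 3/4, 7/8, 29/32, 233/256, 467/512, 1869/2048 }, Right { 935/1024, 117/128, 59/64, 15/16, 1 } → simplest 3739/4096
BRBBBRBRRBBRBB: Left { 0, 1/2, 3/4, 7/8, 29/32, 233/256, 467/512, 1869/2048, 3739/4096 }, Right { 935/1024, 117/128, 59/64, 15/16, 1 } → simplest 7479/8192
BRBBBRBRRBBRBBB: Left { 0, 1/2, 3/4, 7/8, 29/32, 233/256, 467/512, 1869/2048, 3739/4096, 7479/8192 }, Right { 935/1024, 117/128, 59/64, 15/16, 1 } → simplest 14959/16384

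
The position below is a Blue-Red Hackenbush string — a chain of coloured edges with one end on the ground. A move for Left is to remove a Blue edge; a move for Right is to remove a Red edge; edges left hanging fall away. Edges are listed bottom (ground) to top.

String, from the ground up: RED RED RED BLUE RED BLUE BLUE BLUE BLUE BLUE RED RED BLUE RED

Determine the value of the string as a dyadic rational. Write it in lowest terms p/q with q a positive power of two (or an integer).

R: Left { · }, Right { 0 } — simplest -1
RR: Left { · }, Right { -1 0 } — simplest -2
RRR: Left { · }, Right { -2 -1 0 } — simplest -3
RRRB: Left { -3 }, Right { -2 -1 0 } — simplest -5/2
RRRBR: Left { -3 }, Right { -5/2 -2 -1 0 } — simplest -11/4
RRRBRB: Left { -3 -11/4 }, Right { -5/2 -2 -1 0 } — simplest -21/8
RRRBRBB: Left { -3 -11/4 -21/8 }, Right { -5/2 -2 -1 0 } — simplest -41/16
RRRBRBBB: Left { -3 -11/4 -21/8 -41/16 }, Right { -5/2 -2 -1 0 } — simplest -81/32
RRRBRBBBB: Left { -3 -11/4 -21/8 -41/16 -81/32 }, Right { -5/2 -2 -1 0 } — simplest -161/64
RRRBRBBBBB: Left { -3 -11/4 -21/8 -41/16 -81/32 -161/64 }, Right { -5/2 -2 -1 0 } — simplest -321/128
RRRBRBBBBBR: Left { -3 -11/4 -21/8 -41/16 -81/32 -161/64 }, Right { -321/128 -5/2 -2 -1 0 } — simplest -643/256
RRRBRBBBBBRR: Left { -3 -11/4 -21/8 -41/16 -81/32 -161/64 }, Right { -643/256 -321/128 -5/2 -2 -1 0 } — simplest -1287/512
RRRBRBBBBBRRB: Left { -3 -11/4 -21/8 -41/16 -81/32 -161/64 -1287/512 }, Right { -643/256 -321/128 -5/2 -2 -1 0 } — simplest -2573/1024
RRRBRBBBBBRRBR: Left { -3 -11/4 -21/8 -41/16 -81/32 -161/64 -1287/512 }, Right { -2573/1024 -643/256 -321/128 -5/2 -2 -1 0 } — simplest -5147/2048

-5147/2048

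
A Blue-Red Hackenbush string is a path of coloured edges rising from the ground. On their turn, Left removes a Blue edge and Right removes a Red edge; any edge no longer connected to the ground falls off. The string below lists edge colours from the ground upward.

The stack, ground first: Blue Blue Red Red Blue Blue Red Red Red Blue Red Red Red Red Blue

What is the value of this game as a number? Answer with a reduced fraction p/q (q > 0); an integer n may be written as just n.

B: Left { 0 }, Right { · } => simplest 1
BB: Left { 0 1 }, Right { · } => simplest 2
BBR: Left { 0 1 }, Right { 2 } => simplest 3/2
BBRR: Left { 0 1 }, Right { 3/2 2 } => simplest 5/4
BBRRB: Left { 0 1 5/4 }, Right { 3/2 2 } => simplest 11/8
BBRRBB: Left { 0 1 5/4 11/8 }, Right { 3/2 2 } => simplest 23/16
BBRRBBR: Left { 0 1 5/4 11/8 }, Right { 23/16 3/2 2 } => simplest 45/32
BBRRBBRR: Left { 0 1 5/4 11/8 }, Right { 45/32 23/16 3/2 2 } => simplest 89/64
BBRRBBRRR: Left { 0 1 5/4 11/8 }, Right { 89/64 45/32 23/16 3/2 2 } => simplest 177/128
BBRRBBRRRB: Left { 0 1 5/4 11/8 177/128 }, Right { 89/64 45/32 23/16 3/2 2 } => simplest 355/256
BBRRBBRRRBR: Left { 0 1 5/4 11/8 177/128 }, Right { 355/256 89/64 45/32 23/16 3/2 2 } => simplest 709/512
BBRRBBRRRBRR: Left { 0 1 5/4 11/8 177/128 }, Right { 709/512 355/256 89/64 45/32 23/16 3/2 2 } => simplest 1417/1024
BBRRBBRRRBRRR: Left { 0 1 5/4 11/8 177/128 }, Right { 1417/1024 709/512 355/256 89/64 45/32 23/16 3/2 2 } => simplest 2833/2048
BBRRBBRRRBRRRR: Left { 0 1 5/4 11/8 177/128 }, Right { 2833/2048 1417/1024 709/512 355/256 89/64 45/32 23/16 3/2 2 } => simplest 5665/4096
BBRRBBRRRBRRRRB: Left { 0 1 5/4 11/8 177/128 5665/4096 }, Right { 2833/2048 1417/1024 709/512 355/256 89/64 45/32 23/16 3/2 2 } => simplest 11331/8192

11331/8192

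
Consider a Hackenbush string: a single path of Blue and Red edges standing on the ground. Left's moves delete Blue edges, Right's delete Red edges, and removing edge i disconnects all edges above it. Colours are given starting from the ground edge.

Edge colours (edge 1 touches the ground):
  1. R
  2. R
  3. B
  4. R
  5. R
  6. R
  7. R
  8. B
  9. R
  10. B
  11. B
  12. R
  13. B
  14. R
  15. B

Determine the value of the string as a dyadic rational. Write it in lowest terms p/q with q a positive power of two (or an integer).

-16021/8192

Prefix values for R R B R R R R B R B B R B R B via {L|R} + simplicity:
1 of 15 · R · max L −∞ · min R 0 ⇒ -1
2 of 15 · RR · max L −∞ · min R -1 ⇒ -2
3 of 15 · RRB · max L -2 · min R -1 ⇒ -3/2
4 of 15 · RRBR · max L -2 · min R -3/2 ⇒ -7/4
5 of 15 · RRBRR · max L -2 · min R -7/4 ⇒ -15/8
6 of 15 · RRBRRR · max L -2 · min R -15/8 ⇒ -31/16
7 of 15 · RRBRRRR · max L -2 · min R -31/16 ⇒ -63/32
8 of 15 · RRBRRRRB · max L -63/32 · min R -31/16 ⇒ -125/64
9 of 15 · RRBRRRRBR · max L -63/32 · min R -125/64 ⇒ -251/128
10 of 15 · RRBRRRRBRB · max L -251/128 · min R -125/64 ⇒ -501/256
11 of 15 · RRBRRRRBRBB · max L -501/256 · min R -125/64 ⇒ -1001/512
12 of 15 · RRBRRRRBRBBR · max L -501/256 · min R -1001/512 ⇒ -2003/1024
13 of 15 · RRBRRRRBRBBRB · max L -2003/1024 · min R -1001/512 ⇒ -4005/2048
14 of 15 · RRBRRRRBRBBRBR · max L -2003/1024 · min R -4005/2048 ⇒ -8011/4096
15 of 15 · RRBRRRRBRBBRBRB · max L -8011/4096 · min R -4005/2048 ⇒ -16021/8192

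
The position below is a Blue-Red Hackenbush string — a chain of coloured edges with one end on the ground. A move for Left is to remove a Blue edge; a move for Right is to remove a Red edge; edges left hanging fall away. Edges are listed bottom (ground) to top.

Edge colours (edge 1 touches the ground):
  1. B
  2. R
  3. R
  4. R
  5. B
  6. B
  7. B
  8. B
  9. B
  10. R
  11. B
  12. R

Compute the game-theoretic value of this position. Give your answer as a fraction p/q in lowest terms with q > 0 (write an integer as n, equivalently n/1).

Recurse on prefixes of the 12-edge string B R R R B B B B B R B R:
B: Left { 0 }, Right {  } — simplest 1
BR: Left { 0 }, Right { 1 } — simplest 1/2
BRR: Left { 0 }, Right { 1/2, 1 } — simplest 1/4
BRRR: Left { 0 }, Right { 1/4, 1/2, 1 } — simplest 1/8
BRRRB: Left { 0, 1/8 }, Right { 1/4, 1/2, 1 } — simplest 3/16
BRRRBB: Left { 0, 1/8, 3/16 }, Right { 1/4, 1/2, 1 } — simplest 7/32
BRRRBBB: Left { 0, 1/8, 3/16, 7/32 }, Right { 1/4, 1/2, 1 } — simplest 15/64
BRRRBBBB: Left { 0, 1/8, 3/16, 7/32, 15/64 }, Right { 1/4, 1/2, 1 } — simplest 31/128
BRRRBBBBB: Left { 0, 1/8, 3/16, 7/32, 15/64, 31/128 }, Right { 1/4, 1/2, 1 } — simplest 63/256
BRRRBBBBBR: Left { 0, 1/8, 3/16, 7/32, 15/64, 31/128 }, Right { 63/256, 1/4, 1/2, 1 } — simplest 125/512
BRRRBBBBBRB: Left { 0, 1/8, 3/16, 7/32, 15/64, 31/128, 125/512 }, Right { 63/256, 1/4, 1/2, 1 } — simplest 251/1024
BRRRBBBBBRBR: Left { 0, 1/8, 3/16, 7/32, 15/64, 31/128, 125/512 }, Right { 251/1024, 63/256, 1/4, 1/2, 1 } — simplest 501/2048

501/2048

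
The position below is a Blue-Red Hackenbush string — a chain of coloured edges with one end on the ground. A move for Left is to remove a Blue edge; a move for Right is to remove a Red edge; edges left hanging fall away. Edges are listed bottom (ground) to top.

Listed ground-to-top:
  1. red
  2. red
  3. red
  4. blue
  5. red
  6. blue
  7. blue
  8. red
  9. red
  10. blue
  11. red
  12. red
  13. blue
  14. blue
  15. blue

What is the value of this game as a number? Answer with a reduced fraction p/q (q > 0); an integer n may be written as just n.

-10673/4096

Recurse on prefixes of the 15-edge string red red red blue red blue blue red red blue red red blue blue blue:
step 1: add red to get r; options L={ — } R={ 0 } gives -1
step 2: add red to get rr; options L={ — } R={ -1 0 } gives -2
step 3: add red to get rrr; options L={ — } R={ -2 -1 0 } gives -3
step 4: add blue to get rrrb; options L={ -3 } R={ -2 -1 0 } gives -5/2
step 5: add red to get rrrbr; options L={ -3 } R={ -5/2 -2 -1 0 } gives -11/4
step 6: add blue to get rrrbrb; options L={ -3 -11/4 } R={ -5/2 -2 -1 0 } gives -21/8
step 7: add blue to get rrrbrbb; options L={ -3 -11/4 -21/8 } R={ -5/2 -2 -1 0 } gives -41/16
step 8: add red to get rrrbrbbr; options L={ -3 -11/4 -21/8 } R={ -41/16 -5/2 -2 -1 0 } gives -83/32
step 9: add red to get rrrbrbbrr; options L={ -3 -11/4 -21/8 } R={ -83/32 -41/16 -5/2 -2 -1 0 } gives -167/64
step 10: add blue to get rrrbrbbrrb; options L={ -3 -11/4 -21/8 -167/64 } R={ -83/32 -41/16 -5/2 -2 -1 0 } gives -333/128
step 11: add red to get rrrbrbbrrbr; options L={ -3 -11/4 -21/8 -167/64 } R={ -333/128 -83/32 -41/16 -5/2 -2 -1 0 } gives -667/256
step 12: add red to get rrrbrbbrrbrr; options L={ -3 -11/4 -21/8 -167/64 } R={ -667/256 -333/128 -83/32 -41/16 -5/2 -2 -1 0 } gives -1335/512
step 13: add blue to get rrrbrbbrrbrrb; options L={ -3 -11/4 -21/8 -167/64 -1335/512 } R={ -667/256 -333/128 -83/32 -41/16 -5/2 -2 -1 0 } gives -2669/1024
step 14: add blue to get rrrbrbbrrbrrbb; options L={ -3 -11/4 -21/8 -167/64 -1335/512 -2669/1024 } R={ -667/256 -333/128 -83/32 -41/16 -5/2 -2 -1 0 } gives -5337/2048
step 15: add blue to get rrrbrbbrrbrrbbb; options L={ -3 -11/4 -21/8 -167/64 -1335/512 -2669/1024 -5337/2048 } R={ -667/256 -333/128 -83/32 -41/16 -5/2 -2 -1 0 } gives -10673/4096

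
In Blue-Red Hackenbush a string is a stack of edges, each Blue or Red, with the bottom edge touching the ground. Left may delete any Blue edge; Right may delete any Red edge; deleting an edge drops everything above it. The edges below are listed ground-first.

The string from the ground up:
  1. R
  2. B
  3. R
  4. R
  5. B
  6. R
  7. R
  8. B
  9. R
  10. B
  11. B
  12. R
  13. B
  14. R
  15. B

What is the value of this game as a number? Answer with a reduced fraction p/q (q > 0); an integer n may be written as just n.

Recurse on prefixes of the 15-edge string R B R R B R R B R B B R B R B:
1 of 15 · R · max L −∞ · min R 0 → -1
2 of 15 · RB · max L -1 · min R 0 → -1/2
3 of 15 · RBR · max L -1 · min R -1/2 → -3/4
4 of 15 · RBRR · max L -1 · min R -3/4 → -7/8
5 of 15 · RBRRB · max L -7/8 · min R -3/4 → -13/16
6 of 15 · RBRRBR · max L -7/8 · min R -13/16 → -27/32
7 of 15 · RBRRBRR · max L -7/8 · min R -27/32 → -55/64
8 of 15 · RBRRBRRB · max L -55/64 · min R -27/32 → -109/128
9 of 15 · RBRRBRRBR · max L -55/64 · min R -109/128 → -219/256
10 of 15 · RBRRBRRBRB · max L -219/256 · min R -109/128 → -437/512
11 of 15 · RBRRBRRBRBB · max L -437/512 · min R -109/128 → -873/1024
12 of 15 · RBRRBRRBRBBR · max L -437/512 · min R -873/1024 → -1747/2048
13 of 15 · RBRRBRRBRBBRB · max L -1747/2048 · min R -873/1024 → -3493/4096
14 of 15 · RBRRBRRBRBBRBR · max L -1747/2048 · min R -3493/4096 → -6987/8192
15 of 15 · RBRRBRRBRBBRBRB · max L -6987/8192 · min R -3493/4096 → -13973/16384

-13973/16384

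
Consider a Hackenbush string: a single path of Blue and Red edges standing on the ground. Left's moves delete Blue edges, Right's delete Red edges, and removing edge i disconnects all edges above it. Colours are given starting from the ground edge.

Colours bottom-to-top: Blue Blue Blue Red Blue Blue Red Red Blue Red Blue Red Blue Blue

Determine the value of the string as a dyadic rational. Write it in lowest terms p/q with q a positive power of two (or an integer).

Build v(s[:k]) for k = 1..14, string s = Blue Blue Blue Red Blue Blue Red Red Blue Red Blue Red Blue Blue.
1 of 14 · B · max L 0 · min R +∞ — 1
2 of 14 · BB · max L 1 · min R +∞ — 2
3 of 14 · BBB · max L 2 · min R +∞ — 3
4 of 14 · BBBR · max L 2 · min R 3 — 5/2
5 of 14 · BBBRB · max L 5/2 · min R 3 — 11/4
6 of 14 · BBBRBB · max L 11/4 · min R 3 — 23/8
7 of 14 · BBBRBBR · max L 11/4 · min R 23/8 — 45/16
8 of 14 · BBBRBBRR · max L 11/4 · min R 45/16 — 89/32
9 of 14 · BBBRBBRRB · max L 89/32 · min R 45/16 — 179/64
10 of 14 · BBBRBBRRBR · max L 89/32 · min R 179/64 — 357/128
11 of 14 · BBBRBBRRBRB · max L 357/128 · min R 179/64 — 715/256
12 of 14 · BBBRBBRRBRBR · max L 357/128 · min R 715/256 — 1429/512
13 of 14 · BBBRBBRRBRBRB · max L 1429/512 · min R 715/256 — 2859/1024
14 of 14 · BBBRBBRRBRBRBB · max L 2859/1024 · min R 715/256 — 5719/2048

5719/2048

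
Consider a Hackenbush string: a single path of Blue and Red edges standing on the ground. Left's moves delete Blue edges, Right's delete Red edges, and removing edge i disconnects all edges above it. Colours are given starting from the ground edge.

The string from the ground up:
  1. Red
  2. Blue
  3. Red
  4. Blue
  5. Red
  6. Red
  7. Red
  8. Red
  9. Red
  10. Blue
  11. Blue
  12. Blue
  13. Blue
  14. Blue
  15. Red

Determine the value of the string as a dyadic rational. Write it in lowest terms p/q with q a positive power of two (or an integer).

-12163/16384

Recurse on prefixes of the 15-edge string Red Blue Red Blue Red Red Red Red Red Blue Blue Blue Blue Blue Red:
R: Left { — }, Right { 0 } — simplest -1
RB: Left { -1 }, Right { 0 } — simplest -1/2
RBR: Left { -1 }, Right { -1/2,0 } — simplest -3/4
RBRB: Left { -1,-3/4 }, Right { -1/2,0 } — simplest -5/8
RBRBR: Left { -1,-3/4 }, Right { -5/8,-1/2,0 } — simplest -11/16
RBRBRR: Left { -1,-3/4 }, Right { -11/16,-5/8,-1/2,0 } — simplest -23/32
RBRBRRR: Left { -1,-3/4 }, Right { -23/32,-11/16,-5/8,-1/2,0 } — simplest -47/64
RBRBRRRR: Left { -1,-3/4 }, Right { -47/64,-23/32,-11/16,-5/8,-1/2,0 } — simplest -95/128
RBRBRRRRR: Left { -1,-3/4 }, Right { -95/128,-47/64,-23/32,-11/16,-5/8,-1/2,0 } — simplest -191/256
RBRBRRRRRB: Left { -1,-3/4,-191/256 }, Right { -95/128,-47/64,-23/32,-11/16,-5/8,-1/2,0 } — simplest -381/512
RBRBRRRRRBB: Left { -1,-3/4,-191/256,-381/512 }, Right { -95/128,-47/64,-23/32,-11/16,-5/8,-1/2,0 } — simplest -761/1024
RBRBRRRRRBBB: Left { -1,-3/4,-191/256,-381/512,-761/1024 }, Right { -95/128,-47/64,-23/32,-11/16,-5/8,-1/2,0 } — simplest -1521/2048
RBRBRRRRRBBBB: Left { -1,-3/4,-191/256,-381/512,-761/1024,-1521/2048 }, Right { -95/128,-47/64,-23/32,-11/16,-5/8,-1/2,0 } — simplest -3041/4096
RBRBRRRRRBBBBB: Left { -1,-3/4,-191/256,-381/512,-761/1024,-1521/2048,-3041/4096 }, Right { -95/128,-47/64,-23/32,-11/16,-5/8,-1/2,0 } — simplest -6081/8192
RBRBRRRRRBBBBBR: Left { -1,-3/4,-191/256,-381/512,-761/1024,-1521/2048,-3041/4096 }, Right { -6081/8192,-95/128,-47/64,-23/32,-11/16,-5/8,-1/2,0 } — simplest -12163/16384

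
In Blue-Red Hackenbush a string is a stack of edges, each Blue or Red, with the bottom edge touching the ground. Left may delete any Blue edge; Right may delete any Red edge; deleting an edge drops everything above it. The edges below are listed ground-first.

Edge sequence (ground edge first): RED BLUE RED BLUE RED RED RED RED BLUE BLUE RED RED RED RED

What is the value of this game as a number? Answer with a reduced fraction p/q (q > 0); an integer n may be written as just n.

-6047/8192

edge 1 of 14 (RED): { — | 0 } — -1
edge 2 of 14 (BLUE): { -1 | 0 } — -1/2
edge 3 of 14 (RED): { -1 | -1/2, 0 } — -3/4
edge 4 of 14 (BLUE): { -1, -3/4 | -1/2, 0 } — -5/8
edge 5 of 14 (RED): { -1, -3/4 | -5/8, -1/2, 0 } — -11/16
edge 6 of 14 (RED): { -1, -3/4 | -11/16, -5/8, -1/2, 0 } — -23/32
edge 7 of 14 (RED): { -1, -3/4 | -23/32, -11/16, -5/8, -1/2, 0 } — -47/64
edge 8 of 14 (RED): { -1, -3/4 | -47/64, -23/32, -11/16, -5/8, -1/2, 0 } — -95/128
edge 9 of 14 (BLUE): { -1, -3/4, -95/128 | -47/64, -23/32, -11/16, -5/8, -1/2, 0 } — -189/256
edge 10 of 14 (BLUE): { -1, -3/4, -95/128, -189/256 | -47/64, -23/32, -11/16, -5/8, -1/2, 0 } — -377/512
edge 11 of 14 (RED): { -1, -3/4, -95/128, -189/256 | -377/512, -47/64, -23/32, -11/16, -5/8, -1/2, 0 } — -755/1024
edge 12 of 14 (RED): { -1, -3/4, -95/128, -189/256 | -755/1024, -377/512, -47/64, -23/32, -11/16, -5/8, -1/2, 0 } — -1511/2048
edge 13 of 14 (RED): { -1, -3/4, -95/128, -189/256 | -1511/2048, -755/1024, -377/512, -47/64, -23/32, -11/16, -5/8, -1/2, 0 } — -3023/4096
edge 14 of 14 (RED): { -1, -3/4, -95/128, -189/256 | -3023/4096, -1511/2048, -755/1024, -377/512, -47/64, -23/32, -11/16, -5/8, -1/2, 0 } — -6047/8192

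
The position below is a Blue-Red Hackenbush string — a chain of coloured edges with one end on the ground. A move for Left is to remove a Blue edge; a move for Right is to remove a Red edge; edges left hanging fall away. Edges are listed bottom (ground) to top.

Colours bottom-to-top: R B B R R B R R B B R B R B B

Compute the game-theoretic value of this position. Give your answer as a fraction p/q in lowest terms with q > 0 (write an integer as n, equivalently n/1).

value_1 [R]  L=[—]  R=[0]  ⇒ -1
value_2 [RB]  L=[-1]  R=[0]  ⇒ -1/2
value_3 [RBB]  L=[-1,-1/2]  R=[0]  ⇒ -1/4
value_4 [RBBR]  L=[-1,-1/2]  R=[-1/4,0]  ⇒ -3/8
value_5 [RBBRR]  L=[-1,-1/2]  R=[-3/8,-1/4,0]  ⇒ -7/16
value_6 [RBBRRB]  L=[-1,-1/2,-7/16]  R=[-3/8,-1/4,0]  ⇒ -13/32
value_7 [RBBRRBR]  L=[-1,-1/2,-7/16]  R=[-13/32,-3/8,-1/4,0]  ⇒ -27/64
value_8 [RBBRRBRR]  L=[-1,-1/2,-7/16]  R=[-27/64,-13/32,-3/8,-1/4,0]  ⇒ -55/128
value_9 [RBBRRBRRB]  L=[-1,-1/2,-7/16,-55/128]  R=[-27/64,-13/32,-3/8,-1/4,0]  ⇒ -109/256
value_10 [RBBRRBRRBB]  L=[-1,-1/2,-7/16,-55/128,-109/256]  R=[-27/64,-13/32,-3/8,-1/4,0]  ⇒ -217/512
value_11 [RBBRRBRRBBR]  L=[-1,-1/2,-7/16,-55/128,-109/256]  R=[-217/512,-27/64,-13/32,-3/8,-1/4,0]  ⇒ -435/1024
value_12 [RBBRRBRRBBRB]  L=[-1,-1/2,-7/16,-55/128,-109/256,-435/1024]  R=[-217/512,-27/64,-13/32,-3/8,-1/4,0]  ⇒ -869/2048
value_13 [RBBRRBRRBBRBR]  L=[-1,-1/2,-7/16,-55/128,-109/256,-435/1024]  R=[-869/2048,-217/512,-27/64,-13/32,-3/8,-1/4,0]  ⇒ -1739/4096
value_14 [RBBRRBRRBBRBRB]  L=[-1,-1/2,-7/16,-55/128,-109/256,-435/1024,-1739/4096]  R=[-869/2048,-217/512,-27/64,-13/32,-3/8,-1/4,0]  ⇒ -3477/8192
value_15 [RBBRRBRRBBRBRBB]  L=[-1,-1/2,-7/16,-55/128,-109/256,-435/1024,-1739/4096,-3477/8192]  R=[-869/2048,-217/512,-27/64,-13/32,-3/8,-1/4,0]  ⇒ -6953/16384

-6953/16384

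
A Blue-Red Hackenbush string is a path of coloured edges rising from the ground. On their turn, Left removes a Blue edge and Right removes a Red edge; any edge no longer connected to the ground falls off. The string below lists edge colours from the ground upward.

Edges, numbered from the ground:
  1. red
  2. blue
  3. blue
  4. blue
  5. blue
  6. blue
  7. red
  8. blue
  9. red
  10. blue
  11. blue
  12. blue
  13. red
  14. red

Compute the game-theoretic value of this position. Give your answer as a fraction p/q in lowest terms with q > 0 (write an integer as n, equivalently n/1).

-327/8192

G_1 [r]  L=[∅]  R=[0]  so -1
G_2 [rb]  L=[-1]  R=[0]  so -1/2
G_3 [rbb]  L=[-1,-1/2]  R=[0]  so -1/4
G_4 [rbbb]  L=[-1,-1/2,-1/4]  R=[0]  so -1/8
G_5 [rbbbb]  L=[-1,-1/2,-1/4,-1/8]  R=[0]  so -1/16
G_6 [rbbbbb]  L=[-1,-1/2,-1/4,-1/8,-1/16]  R=[0]  so -1/32
G_7 [rbbbbbr]  L=[-1,-1/2,-1/4,-1/8,-1/16]  R=[-1/32,0]  so -3/64
G_8 [rbbbbbrb]  L=[-1,-1/2,-1/4,-1/8,-1/16,-3/64]  R=[-1/32,0]  so -5/128
G_9 [rbbbbbrbr]  L=[-1,-1/2,-1/4,-1/8,-1/16,-3/64]  R=[-5/128,-1/32,0]  so -11/256
G_10 [rbbbbbrbrb]  L=[-1,-1/2,-1/4,-1/8,-1/16,-3/64,-11/256]  R=[-5/128,-1/32,0]  so -21/512
G_11 [rbbbbbrbrbb]  L=[-1,-1/2,-1/4,-1/8,-1/16,-3/64,-11/256,-21/512]  R=[-5/128,-1/32,0]  so -41/1024
G_12 [rbbbbbrbrbbb]  L=[-1,-1/2,-1/4,-1/8,-1/16,-3/64,-11/256,-21/512,-41/1024]  R=[-5/128,-1/32,0]  so -81/2048
G_13 [rbbbbbrbrbbbr]  L=[-1,-1/2,-1/4,-1/8,-1/16,-3/64,-11/256,-21/512,-41/1024]  R=[-81/2048,-5/128,-1/32,0]  so -163/4096
G_14 [rbbbbbrbrbbbrr]  L=[-1,-1/2,-1/4,-1/8,-1/16,-3/64,-11/256,-21/512,-41/1024]  R=[-163/4096,-81/2048,-5/128,-1/32,0]  so -327/8192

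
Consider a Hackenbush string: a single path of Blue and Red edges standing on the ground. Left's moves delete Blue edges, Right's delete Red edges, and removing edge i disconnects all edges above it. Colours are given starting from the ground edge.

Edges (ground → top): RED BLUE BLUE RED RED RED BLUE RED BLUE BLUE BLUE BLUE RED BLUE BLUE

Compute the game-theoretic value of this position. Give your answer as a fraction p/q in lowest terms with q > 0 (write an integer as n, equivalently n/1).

-7433/16384

Build v(s[:k]) for k = 1..15, string s = RED BLUE BLUE RED RED RED BLUE RED BLUE BLUE BLUE BLUE RED BLUE BLUE.
1 of 15 · R · max L −∞ · min R 0 => -1
2 of 15 · RB · max L -1 · min R 0 => -1/2
3 of 15 · RBB · max L -1/2 · min R 0 => -1/4
4 of 15 · RBBR · max L -1/2 · min R -1/4 => -3/8
5 of 15 · RBBRR · max L -1/2 · min R -3/8 => -7/16
6 of 15 · RBBRRR · max L -1/2 · min R -7/16 => -15/32
7 of 15 · RBBRRRB · max L -15/32 · min R -7/16 => -29/64
8 of 15 · RBBRRRBR · max L -15/32 · min R -29/64 => -59/128
9 of 15 · RBBRRRBRB · max L -59/128 · min R -29/64 => -117/256
10 of 15 · RBBRRRBRBB · max L -117/256 · min R -29/64 => -233/512
11 of 15 · RBBRRRBRBBB · max L -233/512 · min R -29/64 => -465/1024
12 of 15 · RBBRRRBRBBBB · max L -465/1024 · min R -29/64 => -929/2048
13 of 15 · RBBRRRBRBBBBR · max L -465/1024 · min R -929/2048 => -1859/4096
14 of 15 · RBBRRRBRBBBBRB · max L -1859/4096 · min R -929/2048 => -3717/8192
15 of 15 · RBBRRRBRBBBBRBB · max L -3717/8192 · min R -929/2048 => -7433/16384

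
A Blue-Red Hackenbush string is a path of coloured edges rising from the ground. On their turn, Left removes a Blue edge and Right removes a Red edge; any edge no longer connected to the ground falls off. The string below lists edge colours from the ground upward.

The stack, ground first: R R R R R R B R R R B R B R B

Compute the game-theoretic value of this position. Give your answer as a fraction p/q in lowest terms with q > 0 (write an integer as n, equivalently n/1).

g(R) = { none | 0 } = -1
g(RR) = { none | -1 0 } = -2
g(RRR) = { none | -2 -1 0 } = -3
g(RRRR) = { none | -3 -2 -1 0 } = -4
g(RRRRR) = { none | -4 -3 -2 -1 0 } = -5
g(RRRRRR) = { none | -5 -4 -3 -2 -1 0 } = -6
g(RRRRRRB) = { -6 | -5 -4 -3 -2 -1 0 } = -11/2
g(RRRRRRBR) = { -6 | -11/2 -5 -4 -3 -2 -1 0 } = -23/4
g(RRRRRRBRR) = { -6 | -23/4 -11/2 -5 -4 -3 -2 -1 0 } = -47/8
g(RRRRRRBRRR) = { -6 | -47/8 -23/4 -11/2 -5 -4 -3 -2 -1 0 } = -95/16
g(RRRRRRBRRRB) = { -6 -95/16 | -47/8 -23/4 -11/2 -5 -4 -3 -2 -1 0 } = -189/32
g(RRRRRRBRRRBR) = { -6 -95/16 | -189/32 -47/8 -23/4 -11/2 -5 -4 -3 -2 -1 0 } = -379/64
g(RRRRRRBRRRBRB) = { -6 -95/16 -379/64 | -189/32 -47/8 -23/4 -11/2 -5 -4 -3 -2 -1 0 } = -757/128
g(RRRRRRBRRRBRBR) = { -6 -95/16 -379/64 | -757/128 -189/32 -47/8 -23/4 -11/2 -5 -4 -3 -2 -1 0 } = -1515/256
g(RRRRRRBRRRBRBRB) = { -6 -95/16 -379/64 -1515/256 | -757/128 -189/32 -47/8 -23/4 -11/2 -5 -4 -3 -2 -1 0 } = -3029/512

-3029/512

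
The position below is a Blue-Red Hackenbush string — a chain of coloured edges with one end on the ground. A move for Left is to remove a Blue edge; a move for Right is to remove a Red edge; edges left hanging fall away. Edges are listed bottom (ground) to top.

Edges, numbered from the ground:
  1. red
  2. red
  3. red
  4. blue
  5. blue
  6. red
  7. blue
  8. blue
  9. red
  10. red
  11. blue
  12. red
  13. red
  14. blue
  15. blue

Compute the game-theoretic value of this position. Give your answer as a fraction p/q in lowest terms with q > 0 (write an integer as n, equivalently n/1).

Prefix values for red red red blue blue red blue blue red red blue red red blue blue via {L|R} + simplicity:
edge 1 of 15 (red): { · | 0 } -> -1
edge 2 of 15 (red): { · | -1, 0 } -> -2
edge 3 of 15 (red): { · | -2, -1, 0 } -> -3
edge 4 of 15 (blue): { -3 | -2, -1, 0 } -> -5/2
edge 5 of 15 (blue): { -3, -5/2 | -2, -1, 0 } -> -9/4
edge 6 of 15 (red): { -3, -5/2 | -9/4, -2, -1, 0 } -> -19/8
edge 7 of 15 (blue): { -3, -5/2, -19/8 | -9/4, -2, -1, 0 } -> -37/16
edge 8 of 15 (blue): { -3, -5/2, -19/8, -37/16 | -9/4, -2, -1, 0 } -> -73/32
edge 9 of 15 (red): { -3, -5/2, -19/8, -37/16 | -73/32, -9/4, -2, -1, 0 } -> -147/64
edge 10 of 15 (red): { -3, -5/2, -19/8, -37/16 | -147/64, -73/32, -9/4, -2, -1, 0 } -> -295/128
edge 11 of 15 (blue): { -3, -5/2, -19/8, -37/16, -295/128 | -147/64, -73/32, -9/4, -2, -1, 0 } -> -589/256
edge 12 of 15 (red): { -3, -5/2, -19/8, -37/16, -295/128 | -589/256, -147/64, -73/32, -9/4, -2, -1, 0 } -> -1179/512
edge 13 of 15 (red): { -3, -5/2, -19/8, -37/16, -295/128 | -1179/512, -589/256, -147/64, -73/32, -9/4, -2, -1, 0 } -> -2359/1024
edge 14 of 15 (blue): { -3, -5/2, -19/8, -37/16, -295/128, -2359/1024 | -1179/512, -589/256, -147/64, -73/32, -9/4, -2, -1, 0 } -> -4717/2048
edge 15 of 15 (blue): { -3, -5/2, -19/8, -37/16, -295/128, -2359/1024, -4717/2048 | -1179/512, -589/256, -147/64, -73/32, -9/4, -2, -1, 0 } -> -9433/4096

-9433/4096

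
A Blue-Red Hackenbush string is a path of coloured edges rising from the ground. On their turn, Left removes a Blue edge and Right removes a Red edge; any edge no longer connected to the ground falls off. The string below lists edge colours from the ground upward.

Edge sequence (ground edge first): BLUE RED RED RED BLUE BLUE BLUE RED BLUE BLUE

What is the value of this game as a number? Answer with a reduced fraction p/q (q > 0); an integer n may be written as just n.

119/512

edge 1 of 10 (BLUE): { 0 | (no moves) } -> 1
edge 2 of 10 (RED): { 0 | 1 } -> 1/2
edge 3 of 10 (RED): { 0 | 1/2,1 } -> 1/4
edge 4 of 10 (RED): { 0 | 1/4,1/2,1 } -> 1/8
edge 5 of 10 (BLUE): { 0,1/8 | 1/4,1/2,1 } -> 3/16
edge 6 of 10 (BLUE): { 0,1/8,3/16 | 1/4,1/2,1 } -> 7/32
edge 7 of 10 (BLUE): { 0,1/8,3/16,7/32 | 1/4,1/2,1 } -> 15/64
edge 8 of 10 (RED): { 0,1/8,3/16,7/32 | 15/64,1/4,1/2,1 } -> 29/128
edge 9 of 10 (BLUE): { 0,1/8,3/16,7/32,29/128 | 15/64,1/4,1/2,1 } -> 59/256
edge 10 of 10 (BLUE): { 0,1/8,3/16,7/32,29/128,59/256 | 15/64,1/4,1/2,1 } -> 119/512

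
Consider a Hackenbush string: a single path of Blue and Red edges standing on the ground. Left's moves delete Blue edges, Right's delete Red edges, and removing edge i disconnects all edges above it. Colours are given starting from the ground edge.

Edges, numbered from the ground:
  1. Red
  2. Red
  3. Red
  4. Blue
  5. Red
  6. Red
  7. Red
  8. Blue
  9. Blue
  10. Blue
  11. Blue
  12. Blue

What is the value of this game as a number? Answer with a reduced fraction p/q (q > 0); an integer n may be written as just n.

-1473/512

step 1: add Red to get R; options L={ ∅ } R={ 0 } gives -1
step 2: add Red to get RR; options L={ ∅ } R={ -1 0 } gives -2
step 3: add Red to get RRR; options L={ ∅ } R={ -2 -1 0 } gives -3
step 4: add Blue to get RRRB; options L={ -3 } R={ -2 -1 0 } gives -5/2
step 5: add Red to get RRRBR; options L={ -3 } R={ -5/2 -2 -1 0 } gives -11/4
step 6: add Red to get RRRBRR; options L={ -3 } R={ -11/4 -5/2 -2 -1 0 } gives -23/8
step 7: add Red to get RRRBRRR; options L={ -3 } R={ -23/8 -11/4 -5/2 -2 -1 0 } gives -47/16
step 8: add Blue to get RRRBRRRB; options L={ -3 -47/16 } R={ -23/8 -11/4 -5/2 -2 -1 0 } gives -93/32
step 9: add Blue to get RRRBRRRBB; options L={ -3 -47/16 -93/32 } R={ -23/8 -11/4 -5/2 -2 -1 0 } gives -185/64
step 10: add Blue to get RRRBRRRBBB; options L={ -3 -47/16 -93/32 -185/64 } R={ -23/8 -11/4 -5/2 -2 -1 0 } gives -369/128
step 11: add Blue to get RRRBRRRBBBB; options L={ -3 -47/16 -93/32 -185/64 -369/128 } R={ -23/8 -11/4 -5/2 -2 -1 0 } gives -737/256
step 12: add Blue to get RRRBRRRBBBBB; options L={ -3 -47/16 -93/32 -185/64 -369/128 -737/256 } R={ -23/8 -11/4 -5/2 -2 -1 0 } gives -1473/512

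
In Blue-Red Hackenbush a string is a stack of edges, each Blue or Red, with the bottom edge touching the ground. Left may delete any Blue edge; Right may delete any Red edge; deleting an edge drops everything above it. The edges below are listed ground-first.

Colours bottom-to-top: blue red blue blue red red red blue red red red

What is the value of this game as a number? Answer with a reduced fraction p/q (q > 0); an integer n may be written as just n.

step 1: add blue to get b; options L={ 0 } R={ · } -> 1
step 2: add red to get br; options L={ 0 } R={ 1 } -> 1/2
step 3: add blue to get brb; options L={ 0, 1/2 } R={ 1 } -> 3/4
step 4: add blue to get brbb; options L={ 0, 1/2, 3/4 } R={ 1 } -> 7/8
step 5: add red to get brbbr; options L={ 0, 1/2, 3/4 } R={ 7/8, 1 } -> 13/16
step 6: add red to get brbbrr; options L={ 0, 1/2, 3/4 } R={ 13/16, 7/8, 1 } -> 25/32
step 7: add red to get brbbrrr; options L={ 0, 1/2, 3/4 } R={ 25/32, 13/16, 7/8, 1 } -> 49/64
step 8: add blue to get brbbrrrb; options L={ 0, 1/2, 3/4, 49/64 } R={ 25/32, 13/16, 7/8, 1 } -> 99/128
step 9: add red to get brbbrrrbr; options L={ 0, 1/2, 3/4, 49/64 } R={ 99/128, 25/32, 13/16, 7/8, 1 } -> 197/256
step 10: add red to get brbbrrrbrr; options L={ 0, 1/2, 3/4, 49/64 } R={ 197/256, 99/128, 25/32, 13/16, 7/8, 1 } -> 393/512
step 11: add red to get brbbrrrbrrr; options L={ 0, 1/2, 3/4, 49/64 } R={ 393/512, 197/256, 99/128, 25/32, 13/16, 7/8, 1 } -> 785/1024

785/1024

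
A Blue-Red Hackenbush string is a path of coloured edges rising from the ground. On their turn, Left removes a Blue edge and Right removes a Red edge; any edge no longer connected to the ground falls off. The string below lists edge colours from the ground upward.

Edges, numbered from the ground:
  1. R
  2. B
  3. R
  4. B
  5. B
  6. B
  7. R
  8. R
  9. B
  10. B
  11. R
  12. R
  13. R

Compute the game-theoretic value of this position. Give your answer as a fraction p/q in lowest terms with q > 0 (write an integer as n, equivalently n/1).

1 of 13 · R · max L −∞ · min R 0 => -1
2 of 13 · RB · max L -1 · min R 0 => -1/2
3 of 13 · RBR · max L -1 · min R -1/2 => -3/4
4 of 13 · RBRB · max L -3/4 · min R -1/2 => -5/8
5 of 13 · RBRBB · max L -5/8 · min R -1/2 => -9/16
6 of 13 · RBRBBB · max L -9/16 · min R -1/2 => -17/32
7 of 13 · RBRBBBR · max L -9/16 · min R -17/32 => -35/64
8 of 13 · RBRBBBRR · max L -9/16 · min R -35/64 => -71/128
9 of 13 · RBRBBBRRB · max L -71/128 · min R -35/64 => -141/256
10 of 13 · RBRBBBRRBB · max L -141/256 · min R -35/64 => -281/512
11 of 13 · RBRBBBRRBBR · max L -141/256 · min R -281/512 => -563/1024
12 of 13 · RBRBBBRRBBRR · max L -141/256 · min R -563/1024 => -1127/2048
13 of 13 · RBRBBBRRBBRRR · max L -141/256 · min R -1127/2048 => -2255/4096

-2255/4096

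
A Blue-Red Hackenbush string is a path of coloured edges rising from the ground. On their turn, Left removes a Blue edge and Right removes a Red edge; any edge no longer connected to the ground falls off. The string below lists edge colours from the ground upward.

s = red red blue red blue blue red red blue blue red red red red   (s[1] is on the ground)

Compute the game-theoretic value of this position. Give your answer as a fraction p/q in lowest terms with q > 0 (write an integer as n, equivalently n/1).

-6559/4096

r: Left { (no moves) }, Right { 0 } — simplest -1
rr: Left { (no moves) }, Right { -1,0 } — simplest -2
rrb: Left { -2 }, Right { -1,0 } — simplest -3/2
rrbr: Left { -2 }, Right { -3/2,-1,0 } — simplest -7/4
rrbrb: Left { -2,-7/4 }, Right { -3/2,-1,0 } — simplest -13/8
rrbrbb: Left { -2,-7/4,-13/8 }, Right { -3/2,-1,0 } — simplest -25/16
rrbrbbr: Left { -2,-7/4,-13/8 }, Right { -25/16,-3/2,-1,0 } — simplest -51/32
rrbrbbrr: Left { -2,-7/4,-13/8 }, Right { -51/32,-25/16,-3/2,-1,0 } — simplest -103/64
rrbrbbrrb: Left { -2,-7/4,-13/8,-103/64 }, Right { -51/32,-25/16,-3/2,-1,0 } — simplest -205/128
rrbrbbrrbb: Left { -2,-7/4,-13/8,-103/64,-205/128 }, Right { -51/32,-25/16,-3/2,-1,0 } — simplest -409/256
rrbrbbrrbbr: Left { -2,-7/4,-13/8,-103/64,-205/128 }, Right { -409/256,-51/32,-25/16,-3/2,-1,0 } — simplest -819/512
rrbrbbrrbbrr: Left { -2,-7/4,-13/8,-103/64,-205/128 }, Right { -819/512,-409/256,-51/32,-25/16,-3/2,-1,0 } — simplest -1639/1024
rrbrbbrrbbrrr: Left { -2,-7/4,-13/8,-103/64,-205/128 }, Right { -1639/1024,-819/512,-409/256,-51/32,-25/16,-3/2,-1,0 } — simplest -3279/2048
rrbrbbrrbbrrrr: Left { -2,-7/4,-13/8,-103/64,-205/128 }, Right { -3279/2048,-1639/1024,-819/512,-409/256,-51/32,-25/16,-3/2,-1,0 } — simplest -6559/4096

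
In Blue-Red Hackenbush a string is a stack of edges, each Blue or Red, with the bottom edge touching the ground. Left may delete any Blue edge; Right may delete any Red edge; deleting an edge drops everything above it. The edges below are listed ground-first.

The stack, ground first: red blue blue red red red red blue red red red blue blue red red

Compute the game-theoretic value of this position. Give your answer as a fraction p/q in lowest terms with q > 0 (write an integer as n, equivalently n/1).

-7911/16384

Prefix values for red blue blue red red red red blue red red red blue blue red red via {L|R} + simplicity:
r: Left { none }, Right { 0 } gives simplest -1
rb: Left { -1 }, Right { 0 } gives simplest -1/2
rbb: Left { -1, -1/2 }, Right { 0 } gives simplest -1/4
rbbr: Left { -1, -1/2 }, Right { -1/4, 0 } gives simplest -3/8
rbbrr: Left { -1, -1/2 }, Right { -3/8, -1/4, 0 } gives simplest -7/16
rbbrrr: Left { -1, -1/2 }, Right { -7/16, -3/8, -1/4, 0 } gives simplest -15/32
rbbrrrr: Left { -1, -1/2 }, Right { -15/32, -7/16, -3/8, -1/4, 0 } gives simplest -31/64
rbbrrrrb: Left { -1, -1/2, -31/64 }, Right { -15/32, -7/16, -3/8, -1/4, 0 } gives simplest -61/128
rbbrrrrbr: Left { -1, -1/2, -31/64 }, Right { -61/128, -15/32, -7/16, -3/8, -1/4, 0 } gives simplest -123/256
rbbrrrrbrr: Left { -1, -1/2, -31/64 }, Right { -123/256, -61/128, -15/32, -7/16, -3/8, -1/4, 0 } gives simplest -247/512
rbbrrrrbrrr: Left { -1, -1/2, -31/64 }, Right { -247/512, -123/256, -61/128, -15/32, -7/16, -3/8, -1/4, 0 } gives simplest -495/1024
rbbrrrrbrrrb: Left { -1, -1/2, -31/64, -495/1024 }, Right { -247/512, -123/256, -61/128, -15/32, -7/16, -3/8, -1/4, 0 } gives simplest -989/2048
rbbrrrrbrrrbb: Left { -1, -1/2, -31/64, -495/1024, -989/2048 }, Right { -247/512, -123/256, -61/128, -15/32, -7/16, -3/8, -1/4, 0 } gives simplest -1977/4096
rbbrrrrbrrrbbr: Left { -1, -1/2, -31/64, -495/1024, -989/2048 }, Right { -1977/4096, -247/512, -123/256, -61/128, -15/32, -7/16, -3/8, -1/4, 0 } gives simplest -3955/8192
rbbrrrrbrrrbbrr: Left { -1, -1/2, -31/64, -495/1024, -989/2048 }, Right { -3955/8192, -1977/4096, -247/512, -123/256, -61/128, -15/32, -7/16, -3/8, -1/4, 0 } gives simplest -7911/16384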